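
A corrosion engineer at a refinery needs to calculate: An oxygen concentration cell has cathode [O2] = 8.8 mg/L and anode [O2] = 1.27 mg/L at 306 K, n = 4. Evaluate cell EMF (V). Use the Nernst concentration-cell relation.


Apply the Nernst concentration-cell relation: E = (RT/nF)*ln(C_cathode/C_anode)
RT/nF = 8.314*306/(4*96485) = 0.00659192 V
ln(8.8/1.27) = 1.93573
E = 0.00659192 * 1.93573 = 0.01276 V

0.01276 V


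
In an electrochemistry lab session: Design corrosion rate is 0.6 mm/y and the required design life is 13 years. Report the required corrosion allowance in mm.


Corrosion allowance = CR × design life
CA = 0.6 * 13 = 7.8 mm

7.8 mm


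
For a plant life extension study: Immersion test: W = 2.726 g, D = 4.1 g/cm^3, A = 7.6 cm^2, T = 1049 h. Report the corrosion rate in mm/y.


Apply the mm/y weight-loss relation: CR = 87600 * W / (D * A * T)
Numerator: 87600 * 2.726 = 238797.6
Denominator: 4.1 * 7.6 * 1049 = 32686.84
CR = 238797.6 / 32686.84 = 7.3056 mm/y

7.3056 mm/y


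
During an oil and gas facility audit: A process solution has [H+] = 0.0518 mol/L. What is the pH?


pH = −log10[H+]
pH = −log10(0.0518) = 1.29

1.29


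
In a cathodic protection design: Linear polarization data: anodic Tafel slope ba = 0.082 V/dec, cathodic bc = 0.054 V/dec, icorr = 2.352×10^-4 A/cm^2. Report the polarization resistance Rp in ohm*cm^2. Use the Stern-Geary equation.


Apply the Stern-Geary equation: Rp = ba*bc / (2.303*icorr*(ba+bc))
ba*bc = 0.082*0.054 = 0.004428
ba+bc = 0.136; 2.303*icorr*(ba+bc) = 2.303*2.352×10^-4*0.136 = 7.3666522×10^-5
Rp = 0.004428 / 7.3666522×10^-5 = 60.11 ohm*cm^2

60.11 ohm*cm^2


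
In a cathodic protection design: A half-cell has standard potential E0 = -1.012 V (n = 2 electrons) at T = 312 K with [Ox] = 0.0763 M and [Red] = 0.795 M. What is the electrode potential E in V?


Apply the Nernst equation: E = E0 + (RT/nF)*ln([Ox]/[Red])
Step 1: RT/nF = 8.314*312/(2*96485) = 0.01344234 V
Step 2: [Ox]/[Red] = 0.0763/0.795 = 0.095975
Step 3: ln(0.095975) = -2.343668
Step 4: correction = 0.01344234 * -2.343668 = -0.032 V
E = -1.012 + -0.032 = -1.044 V

-1.044 V


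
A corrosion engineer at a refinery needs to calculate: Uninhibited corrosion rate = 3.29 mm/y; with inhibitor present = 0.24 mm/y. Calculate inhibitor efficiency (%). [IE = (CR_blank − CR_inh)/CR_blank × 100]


Apply the inhibitor-efficiency definition: IE = (CR_blank − CR_inh)/CR_blank × 100
IE = (3.29 − 0.24) / 3.29 × 100
IE = 3.05 / 3.29 × 100 = 92.7 %

92.7 %


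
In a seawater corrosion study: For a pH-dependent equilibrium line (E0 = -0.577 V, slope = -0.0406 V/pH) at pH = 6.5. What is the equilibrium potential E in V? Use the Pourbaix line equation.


Apply the Pourbaix line equation: E = E0 + slope*pH
E = -0.577 + (-0.0406)*6.5 = -0.577 + (-0.2639) = -0.8409 V
Rounded to 4 decimal places: E = -0.8409 V

-0.8409 V


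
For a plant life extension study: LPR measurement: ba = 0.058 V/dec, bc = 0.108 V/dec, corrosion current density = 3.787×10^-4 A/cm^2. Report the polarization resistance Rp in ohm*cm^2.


Apply the Stern-Geary equation: Rp = ba*bc / (2.303*icorr*(ba+bc))
ba*bc = 0.058*0.108 = 0.006264
ba+bc = 0.166; 2.303*icorr*(ba+bc) = 2.303*3.787×10^-4*0.166 = 1.4477625×10^-4
Rp = 0.006264 / 1.4477625×10^-4 = 43.27 ohm*cm^2

43.27 ohm*cm^2


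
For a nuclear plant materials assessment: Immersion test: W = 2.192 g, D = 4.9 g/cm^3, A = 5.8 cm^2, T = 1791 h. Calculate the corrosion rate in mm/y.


Apply the mm/y weight-loss relation: CR = 87600 * W / (D * A * T)
Numerator: 87600 * 2.192 = 192019.2
Denominator: 4.9 * 5.8 * 1791 = 50900.22
CR = 192019.2 / 50900.22 = 3.77246 mm/y

3.77246 mm/y


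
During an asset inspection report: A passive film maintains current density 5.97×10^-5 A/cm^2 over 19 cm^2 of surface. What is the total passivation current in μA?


I = i_pass * A, then convert A → μA (×10^6)
I = 5.97×10^-5 * 19 * 10^6 = 1134.3 μA

1134.3 μA


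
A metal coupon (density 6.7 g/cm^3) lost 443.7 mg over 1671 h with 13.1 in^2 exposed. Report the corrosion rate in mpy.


Apply the mpy weight-loss relation: CR = 534 * W / (D * A * T)
Numerator: 534 * 443.7 = 236935.8
Denominator: 6.7 * 13.1 * 1671 = 146663.67
CR = 236935.8 / 146663.67 = 1.616 mpy

1.616 mpy


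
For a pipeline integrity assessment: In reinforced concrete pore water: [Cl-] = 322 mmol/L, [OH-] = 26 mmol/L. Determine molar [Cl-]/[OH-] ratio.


Threshold parameter = [Cl-] / [OH-] (molar basis; both in mmol/L, so units cancel)
Ratio = 322 / 26 = 12.38

12.38


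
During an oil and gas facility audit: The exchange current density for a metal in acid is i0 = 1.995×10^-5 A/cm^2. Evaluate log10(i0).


i0 = 1.995×10^-5 A/cm^2
log10(i0) = -4.7

-4.7


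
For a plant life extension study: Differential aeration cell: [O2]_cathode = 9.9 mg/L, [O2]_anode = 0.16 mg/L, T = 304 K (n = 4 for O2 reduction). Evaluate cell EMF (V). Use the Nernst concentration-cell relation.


Apply the Nernst concentration-cell relation: E = (RT/nF)*ln(C_cathode/C_anode)
RT/nF = 8.314*304/(4*96485) = 0.00654883 V
ln(9.9/0.16) = 4.12512
E = 0.00654883 * 4.12512 = 0.02701 V

0.02701 V


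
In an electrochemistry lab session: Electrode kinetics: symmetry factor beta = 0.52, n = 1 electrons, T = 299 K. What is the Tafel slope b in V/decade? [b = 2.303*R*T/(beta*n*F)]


Apply the Tafel slope relation: b = 2.303*R*T/(beta*n*F)
Numerator: 2.303 * 8.314 * 299 = 5725.0
Denominator: 0.52 * 1 * 96485 = 50172.2
b = 5725.0 / 50172.2 = 0.1141 V/decade

0.1141 V/decade


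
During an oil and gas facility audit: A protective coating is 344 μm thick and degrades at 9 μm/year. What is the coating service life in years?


Service life = thickness / degradation rate
Life = 344 / 9 = 38.2 years

38.2 years


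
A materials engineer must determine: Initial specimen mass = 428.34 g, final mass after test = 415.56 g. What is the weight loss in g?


Weight loss = initial − final
WL = 428.34 − 415.56 = 12.78 g

12.78 g


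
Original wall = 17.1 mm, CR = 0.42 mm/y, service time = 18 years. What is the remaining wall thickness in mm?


Remaining wall = original − CR × time
t = 17.1 − 0.42*18 = 17.1 − 7.56 = 9.54 mm

9.54 mm


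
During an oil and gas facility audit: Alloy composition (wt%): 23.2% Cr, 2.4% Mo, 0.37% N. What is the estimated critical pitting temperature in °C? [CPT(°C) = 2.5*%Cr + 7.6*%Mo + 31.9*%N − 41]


Apply the ASTM G48 empirical CPT estimate: CPT(°C) = 2.5*%Cr + 7.6*%Mo + 31.9*%N − 41
2.5*23.2 = 58; 7.6*2.4 = 18.24; 31.9*0.37 = 11.803
CPT = 58 + 18.24 + 11.803 − 41 = 47.043 °C
Rounded to 0.1 °C: CPT ≈ 47.0 °C

47.0 °C


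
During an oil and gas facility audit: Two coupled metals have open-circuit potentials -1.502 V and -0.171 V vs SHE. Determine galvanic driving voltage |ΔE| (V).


Driving voltage is the absolute potential difference.
|ΔE| = |-1.502 − (-0.171)| = 1.331 V

1.331 V


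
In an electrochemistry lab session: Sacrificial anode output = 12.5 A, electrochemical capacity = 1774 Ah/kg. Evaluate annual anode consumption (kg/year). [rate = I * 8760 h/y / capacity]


Annual consumption = current * hours per year / capacity
Rate = 12.5 * 8760 / 1774 = 61.7 kg/year

61.7 kg/year


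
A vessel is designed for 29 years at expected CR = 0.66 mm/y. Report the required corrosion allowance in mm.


Corrosion allowance = CR × design life
CA = 0.66 * 29 = 19.14 mm

19.14 mm


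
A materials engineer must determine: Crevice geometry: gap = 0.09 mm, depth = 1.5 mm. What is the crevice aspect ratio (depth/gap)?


Aspect ratio = depth / gap
Ratio = 1.5 / 0.09 = 16.7

16.7


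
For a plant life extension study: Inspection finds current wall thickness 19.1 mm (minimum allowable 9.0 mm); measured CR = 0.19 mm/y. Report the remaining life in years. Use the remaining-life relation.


Apply the remaining-life relation: RL = (t_current − t_min) / CR
RL = (19.1 − 9.0) / 0.19 = 10.1 / 0.19 = 53.2 years

53.2 years


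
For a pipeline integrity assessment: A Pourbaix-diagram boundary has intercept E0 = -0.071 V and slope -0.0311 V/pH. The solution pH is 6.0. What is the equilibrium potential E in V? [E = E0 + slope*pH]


Apply the Pourbaix line equation: E = E0 + slope*pH
E = -0.071 + (-0.0311)*6.0 = -0.071 + (-0.1866) = -0.2576 V
Rounded to 3 decimal places: E = -0.258 V

-0.258 V


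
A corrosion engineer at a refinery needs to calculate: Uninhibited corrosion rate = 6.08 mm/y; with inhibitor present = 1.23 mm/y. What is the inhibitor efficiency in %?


Apply the inhibitor-efficiency definition: IE = (CR_blank − CR_inh)/CR_blank × 100
IE = (6.08 − 1.23) / 6.08 × 100
IE = 4.85 / 6.08 × 100 = 79.8 %

79.8 %


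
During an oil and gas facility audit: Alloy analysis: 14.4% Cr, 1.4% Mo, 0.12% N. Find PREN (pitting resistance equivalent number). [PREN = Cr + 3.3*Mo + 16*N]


Apply the PREN formula: PREN = Cr + 3.3*Mo + 16*N
PREN = 14.4 + 3.3*1.4 + 16*0.12
PREN = 14.4 + 4.62 + 1.92 = 20.94

20.94


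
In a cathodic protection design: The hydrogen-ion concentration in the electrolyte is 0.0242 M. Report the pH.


pH = −log10[H+]
pH = −log10(0.0242) = 1.62

1.62


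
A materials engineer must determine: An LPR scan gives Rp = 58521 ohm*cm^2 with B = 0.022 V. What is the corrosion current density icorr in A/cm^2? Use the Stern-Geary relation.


Apply the Stern-Geary relation: icorr = B / Rp
icorr = 0.022 / 58521 = 3.759×10^-7 A/cm^2

3.759×10^-7 A/cm^2


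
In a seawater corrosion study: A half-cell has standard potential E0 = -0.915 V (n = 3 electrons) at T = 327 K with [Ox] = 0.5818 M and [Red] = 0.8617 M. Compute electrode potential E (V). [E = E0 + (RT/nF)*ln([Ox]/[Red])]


Apply the Nernst equation: E = E0 + (RT/nF)*ln([Ox]/[Red])
Step 1: RT/nF = 8.314*327/(3*96485) = 0.0093924 V
Step 2: [Ox]/[Red] = 0.5818/0.8617 = 0.675177
Step 3: ln(0.675177) = -0.39278
Step 4: correction = 0.0093924 * -0.39278 = -0.0037 V
E = -0.915 + -0.0037 = -0.9187 V

-0.9187 V


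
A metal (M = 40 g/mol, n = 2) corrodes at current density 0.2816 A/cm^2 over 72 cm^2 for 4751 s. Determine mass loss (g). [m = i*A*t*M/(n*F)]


Apply Faraday's law: m = i*A*t*M / (n*F)
Total charge passed Q = i*A*t = 0.2816*72*4751 = 96327.4752 C
m = Q*M/(n*F) = 96327.4752*40/(2*96485) = 19.96735 g

19.96735 g


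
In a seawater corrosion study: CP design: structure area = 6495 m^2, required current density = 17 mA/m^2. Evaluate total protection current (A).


I = area * current density, then convert mA → A (÷1000)
I = 6495 * 17 / 1000 = 110.42 A

110.42 A


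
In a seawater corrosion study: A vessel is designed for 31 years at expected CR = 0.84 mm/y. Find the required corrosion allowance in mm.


Corrosion allowance = CR × design life
CA = 0.84 * 31 = 26.04 mm

26.04 mm


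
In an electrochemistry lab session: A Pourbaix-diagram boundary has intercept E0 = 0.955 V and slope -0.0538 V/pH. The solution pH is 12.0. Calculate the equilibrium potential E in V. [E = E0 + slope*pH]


Apply the Pourbaix line equation: E = E0 + slope*pH
E = 0.955 + (-0.0538)*12.0 = 0.955 + (-0.6456) = 0.3094 V
Rounded to 4 decimal places: E = 0.3094 V

0.3094 V


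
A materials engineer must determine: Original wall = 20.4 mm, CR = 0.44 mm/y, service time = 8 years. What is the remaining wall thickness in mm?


Remaining wall = original − CR × time
t = 20.4 − 0.44*8 = 20.4 − 3.52 = 16.88 mm

16.88 mm


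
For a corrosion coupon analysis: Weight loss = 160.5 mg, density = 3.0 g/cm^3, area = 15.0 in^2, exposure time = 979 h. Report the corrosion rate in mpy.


Apply the mpy weight-loss relation: CR = 534 * W / (D * A * T)
Numerator: 534 * 160.5 = 85707.0
Denominator: 3.0 * 15.0 * 979 = 44055.0
CR = 85707.0 / 44055.0 = 1.945 mpy

1.945 mpy


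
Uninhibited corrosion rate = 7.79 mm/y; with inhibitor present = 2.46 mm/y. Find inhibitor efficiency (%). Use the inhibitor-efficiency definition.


Apply the inhibitor-efficiency definition: IE = (CR_blank − CR_inh)/CR_blank × 100
IE = (7.79 − 2.46) / 7.79 × 100
IE = 5.33 / 7.79 × 100 = 68.4 %

68.4 %


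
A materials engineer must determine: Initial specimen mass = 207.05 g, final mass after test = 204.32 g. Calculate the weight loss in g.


Weight loss = initial − final
WL = 207.05 − 204.32 = 2.73 g

2.73 g


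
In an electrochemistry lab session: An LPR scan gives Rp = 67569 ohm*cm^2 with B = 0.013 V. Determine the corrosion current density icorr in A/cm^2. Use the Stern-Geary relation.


Apply the Stern-Geary relation: icorr = B / Rp
icorr = 0.013 / 67569 = 1.924×10^-7 A/cm^2

1.924×10^-7 A/cm^2


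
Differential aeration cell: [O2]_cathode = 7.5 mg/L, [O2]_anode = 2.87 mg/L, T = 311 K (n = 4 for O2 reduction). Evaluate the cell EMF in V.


Apply the Nernst concentration-cell relation: E = (RT/nF)*ln(C_cathode/C_anode)
RT/nF = 8.314*311/(4*96485) = 0.00669963 V
ln(7.5/2.87) = 0.96059
E = 0.00669963 * 0.96059 = 0.00644 V

0.00644 V


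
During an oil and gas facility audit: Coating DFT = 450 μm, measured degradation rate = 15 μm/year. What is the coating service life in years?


Service life = thickness / degradation rate
Life = 450 / 15 = 30.0 years

30.0 years


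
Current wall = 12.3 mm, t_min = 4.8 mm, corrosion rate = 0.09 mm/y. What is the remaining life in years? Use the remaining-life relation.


Apply the remaining-life relation: RL = (t_current − t_min) / CR
RL = (12.3 − 4.8) / 0.09 = 7.5 / 0.09 = 83.3 years

83.3 years


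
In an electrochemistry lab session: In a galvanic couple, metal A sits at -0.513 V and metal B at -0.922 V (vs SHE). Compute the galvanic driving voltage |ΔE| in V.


Driving voltage is the absolute potential difference.
|ΔE| = |-0.513 − (-0.922)| = 0.409 V

0.409 V


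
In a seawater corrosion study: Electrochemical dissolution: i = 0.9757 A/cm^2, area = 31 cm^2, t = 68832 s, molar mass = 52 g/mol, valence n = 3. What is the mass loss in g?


Apply Faraday's law: m = i*A*t*M / (n*F)
Total charge passed Q = i*A*t = 0.9757*31*68832 = 2081940.8544 C
m = Q*M/(n*F) = 2081940.8544*52/(3*96485) = 374.01643 g

374.01643 g


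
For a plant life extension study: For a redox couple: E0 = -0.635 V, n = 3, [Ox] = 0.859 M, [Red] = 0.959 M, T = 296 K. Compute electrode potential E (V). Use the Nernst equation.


Apply the Nernst equation: E = E0 + (RT/nF)*ln([Ox]/[Red])
Step 1: RT/nF = 8.314*296/(3*96485) = 0.00850199 V
Step 2: [Ox]/[Red] = 0.859/0.959 = 0.895725
Step 3: ln(0.895725) = -0.110122
Step 4: correction = 0.00850199 * -0.110122 = -0.001 V
E = -0.635 + -0.001 = -0.636 V

-0.636 V


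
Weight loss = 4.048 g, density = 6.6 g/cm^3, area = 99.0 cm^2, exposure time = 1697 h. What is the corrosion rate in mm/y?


Apply the mm/y weight-loss relation: CR = 87600 * W / (D * A * T)
Numerator: 87600 * 4.048 = 354604.8
Denominator: 6.6 * 99.0 * 1697 = 1108819.8
CR = 354604.8 / 1108819.8 = 0.3198 mm/y

0.3198 mm/y


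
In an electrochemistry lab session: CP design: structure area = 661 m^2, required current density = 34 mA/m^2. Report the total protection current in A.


I = area * current density, then convert mA → A (÷1000)
I = 661 * 34 / 1000 = 22.47 A

22.47 A


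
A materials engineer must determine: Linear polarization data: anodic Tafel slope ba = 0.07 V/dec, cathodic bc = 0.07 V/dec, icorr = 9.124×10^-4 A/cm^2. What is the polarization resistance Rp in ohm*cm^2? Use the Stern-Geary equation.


Apply the Stern-Geary equation: Rp = ba*bc / (2.303*icorr*(ba+bc))
ba*bc = 0.07*0.07 = 0.0049
ba+bc = 0.14; 2.303*icorr*(ba+bc) = 2.303*9.124×10^-4*0.14 = 2.9417601×10^-4
Rp = 0.0049 / 2.9417601×10^-4 = 16.66 ohm*cm^2

16.66 ohm*cm^2


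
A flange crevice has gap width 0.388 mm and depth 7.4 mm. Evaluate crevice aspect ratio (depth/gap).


Aspect ratio = depth / gap
Ratio = 7.4 / 0.388 = 19.1

19.1


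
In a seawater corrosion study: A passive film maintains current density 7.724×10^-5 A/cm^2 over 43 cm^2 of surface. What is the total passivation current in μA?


I = i_pass * A, then convert A → μA (×10^6)
I = 7.724×10^-5 * 43 * 10^6 = 3321.32 μA

3321.32 μA


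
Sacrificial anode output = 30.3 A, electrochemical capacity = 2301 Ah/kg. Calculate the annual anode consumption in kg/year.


Annual consumption = current * hours per year / capacity
Rate = 30.3 * 8760 / 2301 = 115.4 kg/year

115.4 kg/year


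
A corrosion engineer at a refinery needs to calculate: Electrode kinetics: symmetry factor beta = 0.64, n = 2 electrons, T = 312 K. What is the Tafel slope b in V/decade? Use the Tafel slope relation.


Apply the Tafel slope relation: b = 2.303*R*T/(beta*n*F)
Numerator: 2.303 * 8.314 * 312 = 5973.91
Denominator: 0.64 * 2 * 96485 = 123500.8
b = 5973.91 / 123500.8 = 0.048 V/decade

0.048 V/decade


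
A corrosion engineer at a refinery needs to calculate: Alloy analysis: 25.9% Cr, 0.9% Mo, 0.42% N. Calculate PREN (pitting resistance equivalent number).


Apply the PREN formula: PREN = Cr + 3.3*Mo + 16*N
PREN = 25.9 + 3.3*0.9 + 16*0.42
PREN = 25.9 + 2.97 + 6.72 = 35.59

35.59


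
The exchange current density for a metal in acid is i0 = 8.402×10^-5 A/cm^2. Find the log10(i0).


i0 = 8.402×10^-5 A/cm^2
log10(i0) = -4.076

-4.076


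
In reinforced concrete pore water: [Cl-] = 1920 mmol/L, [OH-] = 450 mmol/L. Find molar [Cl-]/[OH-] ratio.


Threshold parameter = [Cl-] / [OH-] (molar basis; both in mmol/L, so units cancel)
Ratio = 1920 / 450 = 4.27

4.27


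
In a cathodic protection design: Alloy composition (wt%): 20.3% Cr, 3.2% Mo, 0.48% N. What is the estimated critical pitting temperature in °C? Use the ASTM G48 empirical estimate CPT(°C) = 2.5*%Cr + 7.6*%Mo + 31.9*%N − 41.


Apply the ASTM G48 empirical CPT estimate: CPT(°C) = 2.5*%Cr + 7.6*%Mo + 31.9*%N − 41
2.5*20.3 = 50.75; 7.6*3.2 = 24.32; 31.9*0.48 = 15.312
CPT = 50.75 + 24.32 + 15.312 − 41 = 49.382 °C
Rounded to 0.1 °C: CPT ≈ 49.4 °C

49.4 °C


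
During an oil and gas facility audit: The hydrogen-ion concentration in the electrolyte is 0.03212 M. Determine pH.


pH = −log10[H+]
pH = −log10(0.03212) = 1.49

1.49


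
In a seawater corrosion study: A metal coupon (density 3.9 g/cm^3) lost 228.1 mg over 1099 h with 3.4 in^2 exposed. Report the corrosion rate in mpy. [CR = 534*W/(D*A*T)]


Apply the mpy weight-loss relation: CR = 534 * W / (D * A * T)
Numerator: 534 * 228.1 = 121805.4
Denominator: 3.9 * 3.4 * 1099 = 14572.74
CR = 121805.4 / 14572.74 = 8.3584 mpy

8.3584 mpy


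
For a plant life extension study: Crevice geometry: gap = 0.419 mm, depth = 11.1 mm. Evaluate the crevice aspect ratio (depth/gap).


Aspect ratio = depth / gap
Ratio = 11.1 / 0.419 = 26.5

26.5


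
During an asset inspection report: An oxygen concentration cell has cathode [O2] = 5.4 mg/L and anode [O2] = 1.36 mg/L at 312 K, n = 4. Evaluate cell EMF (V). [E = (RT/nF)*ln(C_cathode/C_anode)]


Apply the Nernst concentration-cell relation: E = (RT/nF)*ln(C_cathode/C_anode)
RT/nF = 8.314*312/(4*96485) = 0.00672117 V
ln(5.4/1.36) = 1.37891
E = 0.00672117 * 1.37891 = 0.00927 V

0.00927 V


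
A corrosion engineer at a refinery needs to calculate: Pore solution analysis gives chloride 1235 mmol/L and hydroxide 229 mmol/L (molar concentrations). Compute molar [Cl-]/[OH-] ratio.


Threshold parameter = [Cl-] / [OH-] (molar basis; both in mmol/L, so units cancel)
Ratio = 1235 / 229 = 5.39

5.39


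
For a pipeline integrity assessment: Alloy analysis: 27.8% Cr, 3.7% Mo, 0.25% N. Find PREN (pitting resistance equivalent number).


Apply the PREN formula: PREN = Cr + 3.3*Mo + 16*N
PREN = 27.8 + 3.3*3.7 + 16*0.25
PREN = 27.8 + 12.21 + 4.0 = 44.01

44.01


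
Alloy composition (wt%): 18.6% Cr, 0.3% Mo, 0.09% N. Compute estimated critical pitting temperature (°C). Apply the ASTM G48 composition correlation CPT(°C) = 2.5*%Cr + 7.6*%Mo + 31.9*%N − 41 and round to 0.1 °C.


Apply the ASTM G48 empirical CPT estimate: CPT(°C) = 2.5*%Cr + 7.6*%Mo + 31.9*%N − 41
2.5*18.6 = 46.5; 7.6*0.3 = 2.28; 31.9*0.09 = 2.871
CPT = 46.5 + 2.28 + 2.871 − 41 = 10.651 °C
Rounded to 0.1 °C: CPT ≈ 10.7 °C

10.7 °C


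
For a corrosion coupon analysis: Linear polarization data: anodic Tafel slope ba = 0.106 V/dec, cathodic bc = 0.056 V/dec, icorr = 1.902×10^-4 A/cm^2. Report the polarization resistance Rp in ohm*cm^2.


Apply the Stern-Geary equation: Rp = ba*bc / (2.303*icorr*(ba+bc))
ba*bc = 0.106*0.056 = 0.005936
ba+bc = 0.162; 2.303*icorr*(ba+bc) = 2.303*1.902×10^-4*0.162 = 7.0960957×10^-5
Rp = 0.005936 / 7.0960957×10^-5 = 83.65 ohm*cm^2

83.65 ohm*cm^2


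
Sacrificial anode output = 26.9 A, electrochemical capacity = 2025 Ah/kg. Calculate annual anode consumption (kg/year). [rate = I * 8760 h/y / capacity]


Annual consumption = current * hours per year / capacity
Rate = 26.9 * 8760 / 2025 = 116.4 kg/year

116.4 kg/year


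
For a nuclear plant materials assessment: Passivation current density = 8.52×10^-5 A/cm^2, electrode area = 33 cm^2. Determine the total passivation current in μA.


I = i_pass * A, then convert A → μA (×10^6)
I = 8.52×10^-5 * 33 * 10^6 = 2811.6 μA

2811.6 μA


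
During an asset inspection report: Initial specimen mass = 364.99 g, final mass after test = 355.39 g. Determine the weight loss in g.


Weight loss = initial − final
WL = 364.99 − 355.39 = 9.6 g

9.6 g


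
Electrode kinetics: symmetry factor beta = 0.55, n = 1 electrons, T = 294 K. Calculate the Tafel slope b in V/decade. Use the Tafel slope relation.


Apply the Tafel slope relation: b = 2.303*R*T/(beta*n*F)
Numerator: 2.303 * 8.314 * 294 = 5629.26
Denominator: 0.55 * 1 * 96485 = 53066.75
b = 5629.26 / 53066.75 = 0.1061 V/decade

0.1061 V/decade


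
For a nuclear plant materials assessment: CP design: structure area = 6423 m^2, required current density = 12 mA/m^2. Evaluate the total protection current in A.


I = area * current density, then convert mA → A (÷1000)
I = 6423 * 12 / 1000 = 77.08 A

77.08 A


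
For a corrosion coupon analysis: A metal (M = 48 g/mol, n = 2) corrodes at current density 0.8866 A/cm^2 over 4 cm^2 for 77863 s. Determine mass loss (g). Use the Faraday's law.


Apply Faraday's law: m = i*A*t*M / (n*F)
Total charge passed Q = i*A*t = 0.8866*4*77863 = 276133.3432 C
m = Q*M/(n*F) = 276133.3432*48/(2*96485) = 68.68633 g

68.68633 g


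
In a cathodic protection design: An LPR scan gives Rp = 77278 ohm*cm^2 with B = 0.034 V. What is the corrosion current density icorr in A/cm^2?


Apply the Stern-Geary relation: icorr = B / Rp
icorr = 0.034 / 77278 = 4.4×10^-7 A/cm^2

4.4×10^-7 A/cm^2


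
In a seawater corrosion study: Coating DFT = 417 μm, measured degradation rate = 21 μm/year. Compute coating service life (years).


Service life = thickness / degradation rate
Life = 417 / 21 = 19.9 years

19.9 years


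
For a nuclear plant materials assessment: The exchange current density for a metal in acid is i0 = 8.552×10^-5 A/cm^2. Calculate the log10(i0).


i0 = 8.552×10^-5 A/cm^2
log10(i0) = -4.068

-4.068


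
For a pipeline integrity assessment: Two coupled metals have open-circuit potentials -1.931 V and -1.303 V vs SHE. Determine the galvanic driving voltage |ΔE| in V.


Driving voltage is the absolute potential difference.
|ΔE| = |-1.931 − (-1.303)| = 0.628 V

0.628 V


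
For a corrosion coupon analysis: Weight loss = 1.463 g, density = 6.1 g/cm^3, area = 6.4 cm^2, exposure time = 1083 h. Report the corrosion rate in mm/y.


Apply the mm/y weight-loss relation: CR = 87600 * W / (D * A * T)
Numerator: 87600 * 1.463 = 128158.8
Denominator: 6.1 * 6.4 * 1083 = 42280.32
CR = 128158.8 / 42280.32 = 3.0312 mm/y

3.0312 mm/y


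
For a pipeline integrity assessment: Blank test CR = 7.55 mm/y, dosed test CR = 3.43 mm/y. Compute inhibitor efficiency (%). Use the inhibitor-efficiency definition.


Apply the inhibitor-efficiency definition: IE = (CR_blank − CR_inh)/CR_blank × 100
IE = (7.55 − 3.43) / 7.55 × 100
IE = 4.12 / 7.55 × 100 = 54.6 %

54.6 %


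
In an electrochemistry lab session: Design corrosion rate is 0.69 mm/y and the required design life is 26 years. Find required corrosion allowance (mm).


Corrosion allowance = CR × design life
CA = 0.69 * 26 = 17.94 mm

17.94 mm


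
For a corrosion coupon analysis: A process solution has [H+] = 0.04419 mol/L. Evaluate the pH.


pH = −log10[H+]
pH = −log10(0.04419) = 1.35

1.35


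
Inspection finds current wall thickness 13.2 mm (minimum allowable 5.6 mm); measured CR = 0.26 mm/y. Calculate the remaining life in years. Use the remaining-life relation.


Apply the remaining-life relation: RL = (t_current − t_min) / CR
RL = (13.2 − 5.6) / 0.26 = 7.6 / 0.26 = 29.2 years

29.2 years


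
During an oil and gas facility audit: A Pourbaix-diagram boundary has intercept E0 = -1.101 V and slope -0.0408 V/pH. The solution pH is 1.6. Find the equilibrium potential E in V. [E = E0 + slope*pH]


Apply the Pourbaix line equation: E = E0 + slope*pH
E = -1.101 + (-0.0408)*1.6 = -1.101 + (-0.06528) = -1.16628 V
Rounded to 4 decimal places: E = -1.1663 V

-1.1663 V


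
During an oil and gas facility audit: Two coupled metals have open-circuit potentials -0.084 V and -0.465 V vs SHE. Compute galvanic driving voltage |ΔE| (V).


Driving voltage is the absolute potential difference.
|ΔE| = |-0.084 − (-0.465)| = 0.381 V

0.381 V


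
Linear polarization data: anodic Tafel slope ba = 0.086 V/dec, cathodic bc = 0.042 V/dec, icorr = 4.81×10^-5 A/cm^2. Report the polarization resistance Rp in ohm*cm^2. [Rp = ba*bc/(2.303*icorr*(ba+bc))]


Apply the Stern-Geary equation: Rp = ba*bc / (2.303*icorr*(ba+bc))
ba*bc = 0.086*0.042 = 0.003612
ba+bc = 0.128; 2.303*icorr*(ba+bc) = 2.303*4.81×10^-5*0.128 = 1.417911×10^-5
Rp = 0.003612 / 1.417911×10^-5 = 254.7 ohm*cm^2

254.7 ohm*cm^2


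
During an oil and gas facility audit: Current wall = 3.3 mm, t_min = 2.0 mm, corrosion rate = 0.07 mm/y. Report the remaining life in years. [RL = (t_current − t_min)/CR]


Apply the remaining-life relation: RL = (t_current − t_min) / CR
RL = (3.3 − 2.0) / 0.07 = 1.3 / 0.07 = 18.6 years

18.6 years


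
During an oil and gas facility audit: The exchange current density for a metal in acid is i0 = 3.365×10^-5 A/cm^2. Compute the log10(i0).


i0 = 3.365×10^-5 A/cm^2
log10(i0) = -4.473

-4.473


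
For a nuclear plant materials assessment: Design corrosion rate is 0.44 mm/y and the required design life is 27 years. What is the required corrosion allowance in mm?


Corrosion allowance = CR × design life
CA = 0.44 * 27 = 11.88 mm

11.88 mm


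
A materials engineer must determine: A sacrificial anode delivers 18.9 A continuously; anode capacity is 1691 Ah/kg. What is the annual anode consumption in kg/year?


Annual consumption = current * hours per year / capacity
Rate = 18.9 * 8760 / 1691 = 97.9 kg/year

97.9 kg/year


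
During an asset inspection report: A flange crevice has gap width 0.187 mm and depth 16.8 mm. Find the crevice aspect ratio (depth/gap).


Aspect ratio = depth / gap
Ratio = 16.8 / 0.187 = 89.8

89.8


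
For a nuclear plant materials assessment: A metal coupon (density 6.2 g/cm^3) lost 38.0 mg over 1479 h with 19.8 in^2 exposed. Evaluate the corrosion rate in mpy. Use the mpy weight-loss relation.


Apply the mpy weight-loss relation: CR = 534 * W / (D * A * T)
Numerator: 534 * 38.0 = 20292.0
Denominator: 6.2 * 19.8 * 1479 = 181562.04
CR = 20292.0 / 181562.04 = 0.1118 mpy

0.1118 mpy


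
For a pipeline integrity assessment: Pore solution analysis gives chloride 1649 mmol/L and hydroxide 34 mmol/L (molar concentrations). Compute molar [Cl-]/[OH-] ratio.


Threshold parameter = [Cl-] / [OH-] (molar basis; both in mmol/L, so units cancel)
Ratio = 1649 / 34 = 48.5

48.5


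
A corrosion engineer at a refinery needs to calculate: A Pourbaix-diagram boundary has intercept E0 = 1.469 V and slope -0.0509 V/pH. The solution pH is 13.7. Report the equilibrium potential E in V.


Apply the Pourbaix line equation: E = E0 + slope*pH
E = 1.469 + (-0.0509)*13.7 = 1.469 + (-0.69733) = 0.77167 V
Rounded to 4 decimal places: E = 0.7717 V

0.7717 V


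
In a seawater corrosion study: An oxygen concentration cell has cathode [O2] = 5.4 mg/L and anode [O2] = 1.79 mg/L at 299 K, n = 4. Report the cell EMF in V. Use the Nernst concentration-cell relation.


Apply the Nernst concentration-cell relation: E = (RT/nF)*ln(C_cathode/C_anode)
RT/nF = 8.314*299/(4*96485) = 0.00644112 V
ln(5.4/1.79) = 1.10418
E = 0.00644112 * 1.10418 = 0.00711 V

0.00711 V


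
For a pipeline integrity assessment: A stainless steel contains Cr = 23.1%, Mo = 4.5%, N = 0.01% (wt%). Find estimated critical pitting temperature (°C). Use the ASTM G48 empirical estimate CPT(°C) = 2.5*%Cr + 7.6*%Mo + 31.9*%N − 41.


Apply the ASTM G48 empirical CPT estimate: CPT(°C) = 2.5*%Cr + 7.6*%Mo + 31.9*%N − 41
2.5*23.1 = 57.75; 7.6*4.5 = 34.2; 31.9*0.01 = 0.319
CPT = 57.75 + 34.2 + 0.319 − 41 = 51.269 °C
Rounded to 0.1 °C: CPT ≈ 51.3 °C

51.3 °C


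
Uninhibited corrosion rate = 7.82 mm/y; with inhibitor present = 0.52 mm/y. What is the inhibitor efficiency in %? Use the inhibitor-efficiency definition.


Apply the inhibitor-efficiency definition: IE = (CR_blank − CR_inh)/CR_blank × 100
IE = (7.82 − 0.52) / 7.82 × 100
IE = 7.3 / 7.82 × 100 = 93.4 %

93.4 %


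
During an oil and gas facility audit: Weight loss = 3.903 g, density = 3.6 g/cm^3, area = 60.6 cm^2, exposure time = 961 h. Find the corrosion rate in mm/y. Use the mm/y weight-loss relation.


Apply the mm/y weight-loss relation: CR = 87600 * W / (D * A * T)
Numerator: 87600 * 3.903 = 341902.8
Denominator: 3.6 * 60.6 * 961 = 209651.76
CR = 341902.8 / 209651.76 = 1.630813 mm/y

1.630813 mm/y


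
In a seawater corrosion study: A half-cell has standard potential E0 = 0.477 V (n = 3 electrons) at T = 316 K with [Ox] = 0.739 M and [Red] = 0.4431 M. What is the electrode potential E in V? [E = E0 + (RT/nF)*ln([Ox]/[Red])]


Apply the Nernst equation: E = E0 + (RT/nF)*ln([Ox]/[Red])
Step 1: RT/nF = 8.314*316/(3*96485) = 0.00907645 V
Step 2: [Ox]/[Red] = 0.739/0.4431 = 1.667795
Step 3: ln(1.667795) = 0.511502
Step 4: correction = 0.00907645 * 0.511502 = 0.005 V
E = 0.477 + 0.005 = 0.482 V

0.482 V


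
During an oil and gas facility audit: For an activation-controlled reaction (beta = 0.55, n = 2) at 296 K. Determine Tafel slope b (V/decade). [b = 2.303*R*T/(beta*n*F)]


Apply the Tafel slope relation: b = 2.303*R*T/(beta*n*F)
Numerator: 2.303 * 8.314 * 296 = 5667.55
Denominator: 0.55 * 2 * 96485 = 106133.5
b = 5667.55 / 106133.5 = 0.0534 V/decade

0.0534 V/decade


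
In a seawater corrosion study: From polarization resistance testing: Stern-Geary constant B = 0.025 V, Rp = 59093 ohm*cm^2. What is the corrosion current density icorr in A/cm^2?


Apply the Stern-Geary relation: icorr = B / Rp
icorr = 0.025 / 59093 = 4.231×10^-7 A/cm^2

4.231×10^-7 A/cm^2


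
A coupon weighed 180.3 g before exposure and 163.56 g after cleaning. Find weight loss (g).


Weight loss = initial − final
WL = 180.3 − 163.56 = 16.74 g

16.74 g


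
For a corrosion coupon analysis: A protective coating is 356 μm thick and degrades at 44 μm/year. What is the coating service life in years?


Service life = thickness / degradation rate
Life = 356 / 44 = 8.1 years

8.1 years


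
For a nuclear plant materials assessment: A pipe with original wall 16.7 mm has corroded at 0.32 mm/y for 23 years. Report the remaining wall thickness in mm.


Remaining wall = original − CR × time
t = 16.7 − 0.32*23 = 16.7 − 7.36 = 9.34 mm

9.34 mm


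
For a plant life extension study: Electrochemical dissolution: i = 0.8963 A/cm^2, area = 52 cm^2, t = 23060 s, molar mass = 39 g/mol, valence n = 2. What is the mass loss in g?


Apply Faraday's law: m = i*A*t*M / (n*F)
Total charge passed Q = i*A*t = 0.8963*52*23060 = 1074771.256 C
m = Q*M/(n*F) = 1074771.256*39/(2*96485) = 217.216 g

217.216 g


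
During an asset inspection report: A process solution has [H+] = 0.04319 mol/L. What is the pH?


pH = −log10[H+]
pH = −log10(0.04319) = 1.36

1.36


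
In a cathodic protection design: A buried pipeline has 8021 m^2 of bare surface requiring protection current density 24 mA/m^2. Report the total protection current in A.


I = area * current density, then convert mA → A (÷1000)
I = 8021 * 24 / 1000 = 192.5 A

192.5 A


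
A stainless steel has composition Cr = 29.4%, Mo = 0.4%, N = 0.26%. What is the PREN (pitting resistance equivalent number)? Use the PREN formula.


Apply the PREN formula: PREN = Cr + 3.3*Mo + 16*N
PREN = 29.4 + 3.3*0.4 + 16*0.26
PREN = 29.4 + 1.32 + 4.16 = 34.88

34.88


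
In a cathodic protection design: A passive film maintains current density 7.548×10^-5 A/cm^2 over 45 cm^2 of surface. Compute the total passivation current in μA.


I = i_pass * A, then convert A → μA (×10^6)
I = 7.548×10^-5 * 45 * 10^6 = 3396.6 μA

3396.6 μA


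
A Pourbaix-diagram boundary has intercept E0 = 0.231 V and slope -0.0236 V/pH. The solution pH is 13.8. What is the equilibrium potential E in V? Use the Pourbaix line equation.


Apply the Pourbaix line equation: E = E0 + slope*pH
E = 0.231 + (-0.0236)*13.8 = 0.231 + (-0.32568) = -0.09468 V
Rounded to 3 decimal places: E = -0.095 V

-0.095 V


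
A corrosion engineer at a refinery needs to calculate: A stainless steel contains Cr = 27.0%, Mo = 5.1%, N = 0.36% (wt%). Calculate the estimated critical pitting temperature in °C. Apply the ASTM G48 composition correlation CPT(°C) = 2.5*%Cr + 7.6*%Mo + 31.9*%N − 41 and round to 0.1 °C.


Apply the ASTM G48 empirical CPT estimate: CPT(°C) = 2.5*%Cr + 7.6*%Mo + 31.9*%N − 41
2.5*27.0 = 67.5; 7.6*5.1 = 38.76; 31.9*0.36 = 11.484
CPT = 67.5 + 38.76 + 11.484 − 41 = 76.744 °C
Rounded to 0.1 °C: CPT ≈ 76.7 °C

76.7 °C


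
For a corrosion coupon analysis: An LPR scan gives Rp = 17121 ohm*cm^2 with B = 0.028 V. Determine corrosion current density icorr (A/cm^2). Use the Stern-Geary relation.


Apply the Stern-Geary relation: icorr = B / Rp
icorr = 0.028 / 17121 = 1.635×10^-6 A/cm^2

1.635×10^-6 A/cm^2


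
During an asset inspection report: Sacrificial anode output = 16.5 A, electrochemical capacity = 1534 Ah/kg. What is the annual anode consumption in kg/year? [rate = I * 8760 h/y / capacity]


Annual consumption = current * hours per year / capacity
Rate = 16.5 * 8760 / 1534 = 94.2 kg/year

94.2 kg/year


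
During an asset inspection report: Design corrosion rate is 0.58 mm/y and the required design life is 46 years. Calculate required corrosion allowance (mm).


Corrosion allowance = CR × design life
CA = 0.58 * 46 = 26.68 mm

26.68 mm


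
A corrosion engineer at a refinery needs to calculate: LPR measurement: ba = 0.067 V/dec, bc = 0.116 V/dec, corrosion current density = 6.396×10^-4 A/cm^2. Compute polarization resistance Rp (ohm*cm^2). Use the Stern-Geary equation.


Apply the Stern-Geary equation: Rp = ba*bc / (2.303*icorr*(ba+bc))
ba*bc = 0.067*0.116 = 0.007772
ba+bc = 0.183; 2.303*icorr*(ba+bc) = 2.303*6.396×10^-4*0.183 = 2.6955878×10^-4
Rp = 0.007772 / 2.6955878×10^-4 = 28.8 ohm*cm^2

28.8 ohm*cm^2


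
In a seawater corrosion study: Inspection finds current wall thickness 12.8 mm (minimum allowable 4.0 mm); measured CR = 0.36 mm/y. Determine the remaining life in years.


Apply the remaining-life relation: RL = (t_current − t_min) / CR
RL = (12.8 − 4.0) / 0.36 = 8.8 / 0.36 = 24.4 years

24.4 years


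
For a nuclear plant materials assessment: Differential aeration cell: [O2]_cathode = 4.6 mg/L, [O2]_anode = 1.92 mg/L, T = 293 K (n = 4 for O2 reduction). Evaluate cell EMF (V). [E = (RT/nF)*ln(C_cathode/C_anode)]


Apply the Nernst concentration-cell relation: E = (RT/nF)*ln(C_cathode/C_anode)
RT/nF = 8.314*293/(4*96485) = 0.00631187 V
ln(4.6/1.92) = 0.87373
E = 0.00631187 * 0.87373 = 0.00551 V

0.00551 V


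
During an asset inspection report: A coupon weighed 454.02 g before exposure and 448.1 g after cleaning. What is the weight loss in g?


Weight loss = initial − final
WL = 454.02 − 448.1 = 5.92 g

5.92 g


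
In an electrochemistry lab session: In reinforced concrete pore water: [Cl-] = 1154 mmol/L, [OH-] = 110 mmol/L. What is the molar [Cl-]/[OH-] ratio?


Threshold parameter = [Cl-] / [OH-] (molar basis; both in mmol/L, so units cancel)
Ratio = 1154 / 110 = 10.49

10.49


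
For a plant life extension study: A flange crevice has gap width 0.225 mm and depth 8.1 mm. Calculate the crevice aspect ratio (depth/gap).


Aspect ratio = depth / gap
Ratio = 8.1 / 0.225 = 36.0

36.0


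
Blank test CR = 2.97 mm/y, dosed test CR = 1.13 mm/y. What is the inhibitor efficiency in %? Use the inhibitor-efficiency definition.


Apply the inhibitor-efficiency definition: IE = (CR_blank − CR_inh)/CR_blank × 100
IE = (2.97 − 1.13) / 2.97 × 100
IE = 1.84 / 2.97 × 100 = 62.0 %

62.0 %


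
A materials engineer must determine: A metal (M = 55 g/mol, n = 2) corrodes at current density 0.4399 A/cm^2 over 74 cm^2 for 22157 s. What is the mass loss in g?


Apply Faraday's law: m = i*A*t*M / (n*F)
Total charge passed Q = i*A*t = 0.4399*74*22157 = 721267.9582 C
m = Q*M/(n*F) = 721267.9582*55/(2*96485) = 205.5746 g

205.5746 g


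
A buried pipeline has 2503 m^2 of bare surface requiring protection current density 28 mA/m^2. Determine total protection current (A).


I = area * current density, then convert mA → A (÷1000)
I = 2503 * 28 / 1000 = 70.08 A

70.08 A


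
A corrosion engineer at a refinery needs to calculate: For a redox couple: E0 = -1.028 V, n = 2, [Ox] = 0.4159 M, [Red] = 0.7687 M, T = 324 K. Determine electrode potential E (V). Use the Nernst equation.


Apply the Nernst equation: E = E0 + (RT/nF)*ln([Ox]/[Red])
Step 1: RT/nF = 8.314*324/(2*96485) = 0.01395935 V
Step 2: [Ox]/[Red] = 0.4159/0.7687 = 0.541043
Step 3: ln(0.541043) = -0.614257
Step 4: correction = 0.01395935 * -0.614257 = -0.0086 V
E = -1.028 + -0.0086 = -1.0366 V

-1.0366 V


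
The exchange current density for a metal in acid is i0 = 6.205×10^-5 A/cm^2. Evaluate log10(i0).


i0 = 6.205×10^-5 A/cm^2
log10(i0) = -4.207

-4.207


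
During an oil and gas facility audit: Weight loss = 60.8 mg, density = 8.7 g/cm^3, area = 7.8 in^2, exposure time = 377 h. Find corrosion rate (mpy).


Apply the mpy weight-loss relation: CR = 534 * W / (D * A * T)
Numerator: 534 * 60.8 = 32467.2
Denominator: 8.7 * 7.8 * 377 = 25583.22
CR = 32467.2 / 25583.22 = 1.269 mpy

1.269 mpy


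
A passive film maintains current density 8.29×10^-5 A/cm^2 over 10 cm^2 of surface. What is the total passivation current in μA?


I = i_pass * A, then convert A → μA (×10^6)
I = 8.29×10^-5 * 10 * 10^6 = 829.0 μA

829.0 μA


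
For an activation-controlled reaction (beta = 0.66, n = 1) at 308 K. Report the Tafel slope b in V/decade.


Apply the Tafel slope relation: b = 2.303*R*T/(beta*n*F)
Numerator: 2.303 * 8.314 * 308 = 5897.32
Denominator: 0.66 * 1 * 96485 = 63680.1
b = 5897.32 / 63680.1 = 0.0926 V/decade

0.0926 V/decade


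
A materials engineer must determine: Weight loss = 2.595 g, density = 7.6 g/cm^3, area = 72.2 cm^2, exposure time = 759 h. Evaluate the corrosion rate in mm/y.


Apply the mm/y weight-loss relation: CR = 87600 * W / (D * A * T)
Numerator: 87600 * 2.595 = 227322.0
Denominator: 7.6 * 72.2 * 759 = 416478.48
CR = 227322.0 / 416478.48 = 0.545819 mm/y

0.545819 mm/y


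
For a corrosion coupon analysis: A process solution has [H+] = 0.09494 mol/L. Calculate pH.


pH = −log10[H+]
pH = −log10(0.09494) = 1.02

1.02


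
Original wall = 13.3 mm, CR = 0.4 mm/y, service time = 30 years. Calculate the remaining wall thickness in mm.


Remaining wall = original − CR × time
t = 13.3 − 0.4*30 = 13.3 − 12.0 = 1.3 mm

1.3 mm
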